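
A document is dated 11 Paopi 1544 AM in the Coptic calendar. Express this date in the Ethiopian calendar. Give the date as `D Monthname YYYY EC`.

Julian Day Number of the source date = 2388651.
Converting JDN 2388651 to the Ethiopian calendar gives 11 Tikimt 1820 EC.

11 Tikimt 1820 EC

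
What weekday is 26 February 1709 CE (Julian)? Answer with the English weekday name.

Saturday

This is JDN 2345327 (9 March 1709 Gregorian).
Since JDN mod 7 = 5 (0 = Monday), the day is Saturday.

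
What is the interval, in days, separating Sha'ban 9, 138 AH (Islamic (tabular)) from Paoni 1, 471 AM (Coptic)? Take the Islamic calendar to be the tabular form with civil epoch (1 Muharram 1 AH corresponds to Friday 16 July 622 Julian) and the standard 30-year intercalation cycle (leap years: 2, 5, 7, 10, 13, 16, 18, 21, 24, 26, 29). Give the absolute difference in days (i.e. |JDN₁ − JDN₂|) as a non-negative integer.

First date → JDN 1997203; second date → JDN 1996967.
The interval is |1997203 − 1996967| = 236 days.

236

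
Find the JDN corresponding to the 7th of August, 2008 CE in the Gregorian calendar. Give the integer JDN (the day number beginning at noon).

2454686

JDN 2299161 is 15 October 1582 CE (Gregorian); the target day is +155525 days from there, so JDN = 2454686.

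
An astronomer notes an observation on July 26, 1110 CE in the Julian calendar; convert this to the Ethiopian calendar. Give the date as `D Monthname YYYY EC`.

The source date corresponds to 2 August 1110 in the proleptic Gregorian calendar (JDN 2126692).
That day falls on 2 Nehase 1102 EC in the Ethiopian calendar.

2 Nehase 1102 EC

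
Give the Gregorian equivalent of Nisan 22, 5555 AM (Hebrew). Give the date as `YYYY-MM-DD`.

1795-04-11

Both dates share Julian Day Number 2376771; in the Gregorian calendar that is 11 April 1795 CE.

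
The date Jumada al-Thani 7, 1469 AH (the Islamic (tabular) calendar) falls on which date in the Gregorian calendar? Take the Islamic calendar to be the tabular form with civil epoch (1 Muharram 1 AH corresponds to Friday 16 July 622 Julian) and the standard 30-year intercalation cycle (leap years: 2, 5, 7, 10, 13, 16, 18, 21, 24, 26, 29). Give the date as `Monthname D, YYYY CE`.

Both dates share Julian Day Number 2468804; in the Gregorian calendar that is 3 April 2047 CE.

April 3, 2047 CE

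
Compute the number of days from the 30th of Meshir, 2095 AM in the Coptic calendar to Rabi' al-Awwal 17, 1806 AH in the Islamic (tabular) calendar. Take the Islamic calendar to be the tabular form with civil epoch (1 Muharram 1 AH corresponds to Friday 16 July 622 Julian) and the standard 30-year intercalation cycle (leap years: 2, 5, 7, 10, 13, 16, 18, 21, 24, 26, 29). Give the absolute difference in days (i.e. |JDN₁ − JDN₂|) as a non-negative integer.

1895

JDN of the first date = 2590042.
JDN of the second date = 2588147.
|2588147 − 2590042| = 1895.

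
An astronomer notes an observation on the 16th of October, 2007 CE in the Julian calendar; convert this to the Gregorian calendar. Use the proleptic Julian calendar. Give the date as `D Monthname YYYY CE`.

29 October 2007 CE

At this point the Julian calendar is 13 days behind the Gregorian.
16 October 2007 Julian + 13 days → 29 October 2007 Gregorian.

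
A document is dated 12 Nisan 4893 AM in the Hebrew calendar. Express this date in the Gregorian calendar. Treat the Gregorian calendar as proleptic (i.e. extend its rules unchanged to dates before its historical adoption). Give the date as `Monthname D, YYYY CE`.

Both dates share Julian Day Number 2134965; in the Gregorian calendar that is 27 March 1133 CE.

March 27, 1133 CE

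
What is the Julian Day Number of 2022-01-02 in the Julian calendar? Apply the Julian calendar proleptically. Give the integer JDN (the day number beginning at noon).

Equivalently 15 January 2022 (Gregorian).
JDN 2400001 is 17 November 1858 CE (Gregorian), MJD 0; the target day is +59594 days from there, so JDN = 2459595.

2459595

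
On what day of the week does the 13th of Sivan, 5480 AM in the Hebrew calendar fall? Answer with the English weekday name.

Wednesday

This is JDN 2349447 (19 June 1720 Gregorian).
Since JDN mod 7 = 2 (0 = Monday), the day is Wednesday.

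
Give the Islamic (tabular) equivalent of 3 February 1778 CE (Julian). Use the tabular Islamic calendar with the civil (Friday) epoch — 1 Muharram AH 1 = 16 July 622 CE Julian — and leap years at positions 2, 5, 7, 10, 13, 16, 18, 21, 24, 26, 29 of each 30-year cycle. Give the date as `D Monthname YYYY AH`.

16 Muharram 1192 AH

The source date corresponds to 14 February 1778 in the Gregorian calendar (JDN 2370506).
That day falls on 16 Muharram 1192 AH in the tabular Islamic calendar.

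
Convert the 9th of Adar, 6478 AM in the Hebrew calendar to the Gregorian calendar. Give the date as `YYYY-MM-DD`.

Julian Day Number of the source date = 2713850.
Converting JDN 2713850 to the Gregorian calendar gives 3 March 2718 CE.

2718-03-03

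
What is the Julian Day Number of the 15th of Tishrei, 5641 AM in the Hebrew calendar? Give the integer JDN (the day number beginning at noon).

In the Gregorian calendar the same day is 20 September 1880.
JDN 2299161 is 15 October 1582 CE (Gregorian); the target day is +108818 days from there, so JDN = 2407979.

2407979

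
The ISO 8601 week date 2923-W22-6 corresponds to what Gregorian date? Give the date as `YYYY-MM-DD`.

2923-06-05

ISO week 1 of 2923 is the week containing the first Thursday of 2923.
Week 22, day 6 (Saturday) lands on 2923-06-05.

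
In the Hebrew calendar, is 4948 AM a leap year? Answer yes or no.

yes

Hebrew year 4948 is year 8 of its 19-year Metonic cycle; leap years are at positions 3, 6, 8, 11, 14, 17, 19, so it is a leap year (13 months).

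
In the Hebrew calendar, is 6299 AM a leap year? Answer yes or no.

Hebrew year 6299 is year 10 of its 19-year Metonic cycle; leap years are at positions 3, 6, 8, 11, 14, 17, 19, so it is a common year (12 months).

no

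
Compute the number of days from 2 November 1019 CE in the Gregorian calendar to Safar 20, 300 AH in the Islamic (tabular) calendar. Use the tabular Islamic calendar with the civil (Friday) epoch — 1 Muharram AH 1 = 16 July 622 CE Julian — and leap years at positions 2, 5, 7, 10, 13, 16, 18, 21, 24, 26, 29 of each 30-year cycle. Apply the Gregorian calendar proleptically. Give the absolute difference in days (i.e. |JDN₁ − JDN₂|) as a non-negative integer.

39102

JDN of the first date = 2093547.
JDN of the second date = 2054445.
|2054445 − 2093547| = 39102.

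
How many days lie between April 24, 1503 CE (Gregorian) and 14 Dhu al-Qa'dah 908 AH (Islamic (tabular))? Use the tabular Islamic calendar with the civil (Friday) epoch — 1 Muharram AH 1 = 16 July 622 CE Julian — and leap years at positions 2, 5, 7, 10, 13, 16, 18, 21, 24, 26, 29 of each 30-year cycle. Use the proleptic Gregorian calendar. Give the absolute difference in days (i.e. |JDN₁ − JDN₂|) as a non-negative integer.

27

JDN of the first date = 2270132.
JDN of the second date = 2270159.
|2270159 − 2270132| = 27.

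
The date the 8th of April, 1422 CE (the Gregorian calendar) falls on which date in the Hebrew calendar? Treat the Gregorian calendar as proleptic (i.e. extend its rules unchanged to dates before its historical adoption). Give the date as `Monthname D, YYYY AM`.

Nisan 7, 5182 AM

Julian Day Number of the source date = 2240532.
Converting JDN 2240532 to the Hebrew calendar gives 7 Nisan 5182 AM.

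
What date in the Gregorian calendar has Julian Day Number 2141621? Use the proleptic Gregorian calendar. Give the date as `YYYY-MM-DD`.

1151-06-17

Counting from JDN 2299161 = 15 Oct 1582 gives an offset of -157540 days.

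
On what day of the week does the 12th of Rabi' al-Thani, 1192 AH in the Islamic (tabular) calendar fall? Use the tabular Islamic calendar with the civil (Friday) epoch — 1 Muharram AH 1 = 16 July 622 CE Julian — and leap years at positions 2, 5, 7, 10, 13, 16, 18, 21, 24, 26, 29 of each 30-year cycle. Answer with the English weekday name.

Sunday

Equivalently 10 May 1778 Gregorian, JDN 2370591.
JDN 2370591 mod 7 = 6, and JDN 0 was a Monday, so this is a Sunday.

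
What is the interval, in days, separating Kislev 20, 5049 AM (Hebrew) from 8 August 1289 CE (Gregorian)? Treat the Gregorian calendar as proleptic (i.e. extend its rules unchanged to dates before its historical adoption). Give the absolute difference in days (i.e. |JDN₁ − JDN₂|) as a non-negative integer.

First date → JDN 2191820; second date → JDN 2192078.
The interval is |2191820 − 2192078| = 258 days.

258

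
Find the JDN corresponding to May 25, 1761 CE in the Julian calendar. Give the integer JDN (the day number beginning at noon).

2364408

Equivalently 5 June 1761 (Gregorian).
JDN 2400001 is 17 November 1858 CE (Gregorian), MJD 0; the target day is −35593 days from there, so JDN = 2364408.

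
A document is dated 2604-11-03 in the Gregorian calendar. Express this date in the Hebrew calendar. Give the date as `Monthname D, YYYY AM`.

Cheshvan 18, 6365 AM

Both dates share Julian Day Number 2672458; in the Hebrew calendar that is 18 Cheshvan 6365 AM.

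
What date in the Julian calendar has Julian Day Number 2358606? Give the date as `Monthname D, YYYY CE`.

July 6, 1745 CE

JDN 2358606 is 17 July 1745 in the Gregorian calendar.
In the Julian calendar that day is July 6, 1745 CE.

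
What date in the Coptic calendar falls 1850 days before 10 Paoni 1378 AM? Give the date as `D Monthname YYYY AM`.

16 Pashons 1373 AM

JDN of 10 Paoni 1378 AM = 2328258.
2328258 − 1850 = 2326408.
JDN 2326408 in the Coptic calendar is 16 Pashons 1373 AM.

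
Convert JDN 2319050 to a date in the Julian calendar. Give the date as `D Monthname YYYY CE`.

The Gregorian equivalent of JDN 2319050 is 29 March 1637.
In the Julian calendar that day is 19 March 1637 CE.

19 March 1637 CE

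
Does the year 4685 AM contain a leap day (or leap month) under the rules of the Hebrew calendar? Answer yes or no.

yes

Hebrew year 4685 is year 11 of its 19-year Metonic cycle; leap years are at positions 3, 6, 8, 11, 14, 17, 19, so it is a leap year (13 months).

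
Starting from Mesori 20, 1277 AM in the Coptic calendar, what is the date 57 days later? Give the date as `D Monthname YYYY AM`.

The starting date is JDN 2291438; 2291438 + 57 = 2291495.
JDN 2291495 corresponds to 12 Paopi 1278 AM.

12 Paopi 1278 AM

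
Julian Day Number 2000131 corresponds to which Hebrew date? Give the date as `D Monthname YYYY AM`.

15 Shevat 4524 AM

The proleptic Gregorian equivalent of JDN 2000131 is 27 January 764.
In the Hebrew calendar that day is 15 Shevat 4524 AM.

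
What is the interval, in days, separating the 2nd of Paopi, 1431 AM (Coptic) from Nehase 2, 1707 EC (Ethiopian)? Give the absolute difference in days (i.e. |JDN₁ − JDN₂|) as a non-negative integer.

First date → JDN 2347368; second date → JDN 2347668.
The interval is |2347368 − 2347668| = 300 days.

300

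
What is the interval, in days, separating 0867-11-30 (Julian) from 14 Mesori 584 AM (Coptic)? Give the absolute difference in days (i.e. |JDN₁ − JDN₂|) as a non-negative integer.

251

JDN of the first date = 2038063.
JDN of the second date = 2038314.
|2038314 − 2038063| = 251.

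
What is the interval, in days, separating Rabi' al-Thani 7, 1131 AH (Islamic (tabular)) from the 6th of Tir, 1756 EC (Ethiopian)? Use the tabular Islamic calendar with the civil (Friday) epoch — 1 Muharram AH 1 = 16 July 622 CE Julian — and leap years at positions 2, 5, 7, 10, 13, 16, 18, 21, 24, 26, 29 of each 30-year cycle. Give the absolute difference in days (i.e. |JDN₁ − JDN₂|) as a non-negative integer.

16391

First date → JDN 2348969; second date → JDN 2365360.
The interval is |2348969 − 2365360| = 16391 days.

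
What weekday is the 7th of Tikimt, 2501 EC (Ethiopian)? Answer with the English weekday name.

Sunday

Equivalently 21 October 2508 Gregorian, JDN 2637382.
2637382 ≡ 6 (mod 7); counting from Monday = 0 gives Sunday.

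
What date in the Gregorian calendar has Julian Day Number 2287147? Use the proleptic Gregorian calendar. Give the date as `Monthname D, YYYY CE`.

November 23, 1549 CE

JDN 2451545 is 1 Jan 2000; 2287147 is −164398 days from there.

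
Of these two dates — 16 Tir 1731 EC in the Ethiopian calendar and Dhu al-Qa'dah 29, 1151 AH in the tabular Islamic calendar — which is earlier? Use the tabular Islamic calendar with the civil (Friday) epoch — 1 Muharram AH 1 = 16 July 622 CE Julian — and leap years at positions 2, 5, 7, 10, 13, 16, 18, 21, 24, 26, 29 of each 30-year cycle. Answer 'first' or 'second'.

First date → JDN 2356238; second date → JDN 2356285.
JDN 2356238 < JDN 2356285, so the first date is earlier.

first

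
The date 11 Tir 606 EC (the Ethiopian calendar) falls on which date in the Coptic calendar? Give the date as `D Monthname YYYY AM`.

11 Tobi 330 AM

The source date corresponds to 9 January 614 in the proleptic Gregorian calendar (JDN 1945327).
That day falls on 11 Tobi 330 AM in the Coptic calendar.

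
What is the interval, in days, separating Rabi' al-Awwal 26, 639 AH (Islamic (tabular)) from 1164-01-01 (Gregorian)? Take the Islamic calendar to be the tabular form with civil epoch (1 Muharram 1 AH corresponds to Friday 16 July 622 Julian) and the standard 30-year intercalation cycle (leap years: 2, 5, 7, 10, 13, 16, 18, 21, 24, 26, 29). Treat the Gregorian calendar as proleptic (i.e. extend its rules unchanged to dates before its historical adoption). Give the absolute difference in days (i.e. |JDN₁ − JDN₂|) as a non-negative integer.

JDN of the first date = 2174610.
JDN of the second date = 2146202.
|2146202 − 2174610| = 28408.

28408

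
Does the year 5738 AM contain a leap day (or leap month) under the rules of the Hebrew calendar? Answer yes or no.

Hebrew year 5738 is year 19 of its 19-year Metonic cycle; leap years are at positions 3, 6, 8, 11, 14, 17, 19, so it is a leap year (13 months).

yes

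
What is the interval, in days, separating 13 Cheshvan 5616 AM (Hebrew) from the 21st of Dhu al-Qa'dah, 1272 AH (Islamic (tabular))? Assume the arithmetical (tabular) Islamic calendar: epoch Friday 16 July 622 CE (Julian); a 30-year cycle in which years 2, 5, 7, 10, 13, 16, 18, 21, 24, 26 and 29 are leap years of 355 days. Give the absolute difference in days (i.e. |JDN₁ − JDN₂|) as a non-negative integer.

JDN of the first date = 2398882.
JDN of the second date = 2399155.
|2399155 − 2398882| = 273.

273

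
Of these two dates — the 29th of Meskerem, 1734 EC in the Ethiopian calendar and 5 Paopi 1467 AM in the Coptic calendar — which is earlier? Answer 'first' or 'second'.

first

Converting both to JDN: 2357227 vs 2360520; the smaller is the first.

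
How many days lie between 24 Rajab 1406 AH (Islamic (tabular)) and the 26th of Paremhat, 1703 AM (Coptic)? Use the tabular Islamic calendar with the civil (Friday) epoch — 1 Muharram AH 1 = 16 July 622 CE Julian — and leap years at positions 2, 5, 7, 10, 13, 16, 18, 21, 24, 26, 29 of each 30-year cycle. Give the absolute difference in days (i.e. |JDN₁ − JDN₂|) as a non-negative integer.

JDN of the first date = 2446525.
JDN of the second date = 2446890.
|2446890 − 2446525| = 365.

365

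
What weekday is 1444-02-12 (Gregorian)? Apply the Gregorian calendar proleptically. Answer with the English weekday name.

Monday

Since JDN mod 7 = 0 (0 = Monday), the day is Monday.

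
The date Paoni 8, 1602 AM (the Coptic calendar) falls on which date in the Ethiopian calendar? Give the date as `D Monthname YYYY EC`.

8 Sene 1878 EC

Julian Day Number of the source date = 2410072.
Converting JDN 2410072 to the Ethiopian calendar gives 8 Sene 1878 EC.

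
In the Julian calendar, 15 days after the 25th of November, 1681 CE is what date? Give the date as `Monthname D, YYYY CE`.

December 10, 1681 CE

Counting 15 days forward from JDN 2335372 reaches JDN 2335387, which is December 10, 1681 CE.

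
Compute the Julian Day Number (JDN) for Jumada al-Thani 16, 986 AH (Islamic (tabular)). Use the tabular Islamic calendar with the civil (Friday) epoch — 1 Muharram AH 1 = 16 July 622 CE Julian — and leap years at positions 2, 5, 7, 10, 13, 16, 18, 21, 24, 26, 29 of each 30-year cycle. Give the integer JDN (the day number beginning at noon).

In the proleptic Gregorian calendar the same day is 30 August 1578.
JDN 2400001 is 17 November 1858 CE (Gregorian), MJD 0; the target day is −102347 days from there, so JDN = 2297654.

2297654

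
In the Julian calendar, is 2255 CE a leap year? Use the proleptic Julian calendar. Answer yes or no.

2255 mod 4 = 3, so it is a common year in the Julian calendar.

no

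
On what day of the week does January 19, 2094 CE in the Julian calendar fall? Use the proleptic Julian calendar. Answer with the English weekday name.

This is JDN 2485910 (1 February 2094 Gregorian).
JDN 2485910 mod 7 = 0, and JDN 0 was a Monday, so this is a Monday.

Monday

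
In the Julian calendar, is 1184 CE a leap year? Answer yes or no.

1184 mod 4 = 0, so it is a leap year in the Julian calendar.

yes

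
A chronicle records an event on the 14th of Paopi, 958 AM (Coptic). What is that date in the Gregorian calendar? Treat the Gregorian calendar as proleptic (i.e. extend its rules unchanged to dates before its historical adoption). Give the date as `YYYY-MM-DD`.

1241-10-18

Julian Day Number of the source date = 2174617.
Converting JDN 2174617 to the Gregorian calendar gives 18 October 1241 CE.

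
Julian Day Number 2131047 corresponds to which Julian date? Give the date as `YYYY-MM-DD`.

1122-06-28

JDN 2131047 is 5 July 1122 in the proleptic Gregorian calendar.
In the Julian calendar that day is 1122-06-28.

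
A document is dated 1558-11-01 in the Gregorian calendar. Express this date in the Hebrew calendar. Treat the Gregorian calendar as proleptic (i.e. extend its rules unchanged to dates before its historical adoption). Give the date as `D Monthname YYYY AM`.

10 Cheshvan 5319 AM

Both dates share Julian Day Number 2290412; in the Hebrew calendar that is 10 Cheshvan 5319 AM.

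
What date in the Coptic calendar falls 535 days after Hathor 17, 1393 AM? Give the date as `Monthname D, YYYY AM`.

Counting 535 days forward from JDN 2333534 reaches JDN 2334069, which is Pashons 7, 1394 AM.

Pashons 7, 1394 AM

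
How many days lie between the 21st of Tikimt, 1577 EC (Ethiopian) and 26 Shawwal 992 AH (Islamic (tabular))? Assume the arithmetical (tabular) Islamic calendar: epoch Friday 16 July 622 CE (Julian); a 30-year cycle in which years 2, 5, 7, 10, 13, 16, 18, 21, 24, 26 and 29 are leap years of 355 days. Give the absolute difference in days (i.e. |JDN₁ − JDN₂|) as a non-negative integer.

First date → JDN 2299905; second date → JDN 2299908.
The interval is |2299905 − 2299908| = 3 days.

3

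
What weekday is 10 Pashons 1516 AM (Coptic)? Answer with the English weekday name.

Saturday

In the Gregorian calendar this is 17 May 1800 (JDN 2378633).
JDN 2378633 mod 7 = 5, and JDN 0 was a Monday, so this is a Saturday.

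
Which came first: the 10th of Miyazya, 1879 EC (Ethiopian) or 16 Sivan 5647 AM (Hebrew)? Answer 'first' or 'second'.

first

Converting both to JDN: 2410379 vs 2410431; the smaller is the first.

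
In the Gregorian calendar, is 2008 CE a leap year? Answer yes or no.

2008 is divisible by 4 and not by 100, so it is a leap year.

yes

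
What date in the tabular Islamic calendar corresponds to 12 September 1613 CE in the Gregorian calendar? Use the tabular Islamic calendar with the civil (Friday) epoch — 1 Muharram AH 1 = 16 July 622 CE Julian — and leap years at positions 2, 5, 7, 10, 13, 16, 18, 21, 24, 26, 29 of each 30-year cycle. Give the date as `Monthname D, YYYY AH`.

Rajab 27, 1022 AH

Julian Day Number of the source date = 2310451.
Converting JDN 2310451 to the tabular Islamic calendar gives 27 Rajab 1022 AH.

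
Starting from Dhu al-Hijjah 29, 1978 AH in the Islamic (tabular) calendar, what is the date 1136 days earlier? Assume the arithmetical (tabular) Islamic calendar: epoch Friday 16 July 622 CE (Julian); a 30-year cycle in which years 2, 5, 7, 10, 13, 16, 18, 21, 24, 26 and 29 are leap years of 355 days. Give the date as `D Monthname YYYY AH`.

Counting 1136 days back from JDN 2649376 reaches JDN 2648240, which is 15 Shawwal 1975 AH.

15 Shawwal 1975 AH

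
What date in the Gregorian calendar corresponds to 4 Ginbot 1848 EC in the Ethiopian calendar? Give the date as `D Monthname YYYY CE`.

11 May 1856 CE

Both dates share Julian Day Number 2399081; in the Gregorian calendar that is 11 May 1856 CE.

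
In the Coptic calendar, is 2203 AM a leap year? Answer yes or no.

2203 mod 4 = 3; in the Coptic calendar a year is leap when year mod 4 = 3, so it is a leap year.

yes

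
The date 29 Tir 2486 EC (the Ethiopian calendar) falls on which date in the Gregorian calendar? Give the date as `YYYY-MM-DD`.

2494-02-09

Both dates share Julian Day Number 2632015; in the Gregorian calendar that is 9 February 2494 CE.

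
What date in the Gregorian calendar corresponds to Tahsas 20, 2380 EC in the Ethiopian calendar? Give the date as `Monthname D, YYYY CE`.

January 2, 2388 CE

Julian Day Number of the source date = 2593260.
Converting JDN 2593260 to the Gregorian calendar gives 2 January 2388 CE.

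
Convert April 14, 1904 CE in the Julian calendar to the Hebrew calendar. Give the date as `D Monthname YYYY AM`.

Both dates share Julian Day Number 2416598; in the Hebrew calendar that is 12 Iyar 5664 AM.

12 Iyar 5664 AM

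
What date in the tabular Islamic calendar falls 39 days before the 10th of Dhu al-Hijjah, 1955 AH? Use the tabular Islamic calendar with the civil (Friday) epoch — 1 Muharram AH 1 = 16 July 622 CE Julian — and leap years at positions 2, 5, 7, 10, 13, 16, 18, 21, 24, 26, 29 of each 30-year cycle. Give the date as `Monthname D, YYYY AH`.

Counting 39 days back from JDN 2641206 reaches JDN 2641167, which is Dhu al-Qa'dah 1, 1955 AH.

Dhu al-Qa'dah 1, 1955 AH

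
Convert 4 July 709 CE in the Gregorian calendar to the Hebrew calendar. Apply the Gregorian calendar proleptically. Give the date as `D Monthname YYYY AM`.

18 Tammuz 4469 AM

Julian Day Number of the source date = 1980201.
Converting JDN 1980201 to the Hebrew calendar gives 18 Tammuz 4469 AM.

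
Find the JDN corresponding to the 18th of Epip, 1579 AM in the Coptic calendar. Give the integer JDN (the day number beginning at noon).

In the Gregorian calendar the same day is 24 July 1863.
JDN 2400001 is 17 November 1858 CE (Gregorian), MJD 0; the target day is +1710 days from there, so JDN = 2401711.

2401711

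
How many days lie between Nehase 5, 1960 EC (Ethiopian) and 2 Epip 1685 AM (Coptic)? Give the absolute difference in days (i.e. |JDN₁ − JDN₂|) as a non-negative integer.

332

JDN of the first date = 2440080.
JDN of the second date = 2440412.
|2440412 − 2440080| = 332.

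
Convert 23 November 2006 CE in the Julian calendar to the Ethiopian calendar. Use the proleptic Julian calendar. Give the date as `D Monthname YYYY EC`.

Julian Day Number of the source date = 2454076.
Converting JDN 2454076 to the Ethiopian calendar gives 27 Hidar 1999 EC.

27 Hidar 1999 EC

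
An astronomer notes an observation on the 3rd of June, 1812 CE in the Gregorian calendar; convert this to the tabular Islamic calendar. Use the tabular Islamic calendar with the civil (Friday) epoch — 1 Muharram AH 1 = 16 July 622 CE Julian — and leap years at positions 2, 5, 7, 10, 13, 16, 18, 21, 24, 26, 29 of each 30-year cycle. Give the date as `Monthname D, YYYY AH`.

Jumada al-Awwal 22, 1227 AH

Julian Day Number of the source date = 2383033.
Converting JDN 2383033 to the tabular Islamic calendar gives 22 Jumada al-Awwal 1227 AH.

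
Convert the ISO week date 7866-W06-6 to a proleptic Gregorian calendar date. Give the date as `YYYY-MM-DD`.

7866-02-10

ISO week 1 of 7866 is the week containing the first Thursday of 7866.
Week 6, day 6 (Saturday) lands on 7866-02-10.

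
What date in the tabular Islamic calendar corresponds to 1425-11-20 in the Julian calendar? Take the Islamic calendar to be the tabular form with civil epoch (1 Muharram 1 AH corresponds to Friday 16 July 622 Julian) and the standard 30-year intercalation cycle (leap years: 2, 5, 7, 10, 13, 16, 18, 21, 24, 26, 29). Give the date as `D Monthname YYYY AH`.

8 Muharram 829 AH

Both dates share Julian Day Number 2241863; in the tabular Islamic calendar that is 8 Muharram 829 AH.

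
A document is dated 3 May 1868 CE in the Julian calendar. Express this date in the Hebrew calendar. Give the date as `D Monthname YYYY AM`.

23 Iyar 5628 AM

Julian Day Number of the source date = 2403468.
Converting JDN 2403468 to the Hebrew calendar gives 23 Iyar 5628 AM.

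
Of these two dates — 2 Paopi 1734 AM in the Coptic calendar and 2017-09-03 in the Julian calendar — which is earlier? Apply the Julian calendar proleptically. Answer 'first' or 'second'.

The two dates have Julian Day Numbers 2458039 and 2458013 respectively.
Since 2458013 < 2458039, the second date comes first.

second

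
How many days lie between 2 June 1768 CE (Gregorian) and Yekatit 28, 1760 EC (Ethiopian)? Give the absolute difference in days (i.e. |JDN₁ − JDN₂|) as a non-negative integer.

89

First date → JDN 2366962; second date → JDN 2366873.
The interval is |2366962 − 2366873| = 89 days.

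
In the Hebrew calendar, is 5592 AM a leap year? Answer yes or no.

Hebrew year 5592 is year 6 of its 19-year Metonic cycle; leap years are at positions 3, 6, 8, 11, 14, 17, 19, so it is a leap year (13 months).

yes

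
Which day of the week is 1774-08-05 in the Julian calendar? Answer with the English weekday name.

Tuesday

Equivalently 16 August 1774 Gregorian, JDN 2369228.
JDN 2369228 mod 7 = 1, and JDN 0 was a Monday, so this is a Tuesday.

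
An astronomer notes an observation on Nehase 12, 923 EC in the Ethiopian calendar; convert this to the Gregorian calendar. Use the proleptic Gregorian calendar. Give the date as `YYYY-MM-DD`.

0931-08-10

Julian Day Number of the source date = 2061322.
Converting JDN 2061322 to the Gregorian calendar gives 10 August 931 CE.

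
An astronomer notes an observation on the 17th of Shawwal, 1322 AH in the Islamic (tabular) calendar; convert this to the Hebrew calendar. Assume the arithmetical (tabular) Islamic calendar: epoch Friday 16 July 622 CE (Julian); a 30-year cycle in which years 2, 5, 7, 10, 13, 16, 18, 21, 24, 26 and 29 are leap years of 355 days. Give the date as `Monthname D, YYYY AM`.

Julian Day Number of the source date = 2416840.
Converting JDN 2416840 to the Hebrew calendar gives 17 Tevet 5665 AM.

Tevet 17, 5665 AM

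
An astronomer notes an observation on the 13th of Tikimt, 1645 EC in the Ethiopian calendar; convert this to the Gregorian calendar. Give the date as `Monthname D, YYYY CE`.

Both dates share Julian Day Number 2324734; in the Gregorian calendar that is 20 October 1652 CE.

October 20, 1652 CE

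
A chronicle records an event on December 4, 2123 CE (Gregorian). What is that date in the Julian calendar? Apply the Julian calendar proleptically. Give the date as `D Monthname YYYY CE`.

20 November 2123 CE

At this point the Julian calendar is 14 days behind the Gregorian.
4 December 2123 Gregorian − 14 days → 20 November 2123 Julian.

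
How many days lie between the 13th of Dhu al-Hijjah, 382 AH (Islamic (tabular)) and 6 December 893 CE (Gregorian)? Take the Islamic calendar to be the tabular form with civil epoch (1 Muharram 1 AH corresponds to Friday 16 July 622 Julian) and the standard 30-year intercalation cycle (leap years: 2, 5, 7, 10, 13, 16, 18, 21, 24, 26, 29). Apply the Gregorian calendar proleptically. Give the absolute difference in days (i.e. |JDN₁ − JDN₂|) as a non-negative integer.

36229

First date → JDN 2083791; second date → JDN 2047562.
The interval is |2083791 − 2047562| = 36229 days.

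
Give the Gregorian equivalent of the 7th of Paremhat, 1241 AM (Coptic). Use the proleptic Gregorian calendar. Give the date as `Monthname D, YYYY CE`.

Both dates share Julian Day Number 2278126; in the Gregorian calendar that is 13 March 1525 CE.

March 13, 1525 CE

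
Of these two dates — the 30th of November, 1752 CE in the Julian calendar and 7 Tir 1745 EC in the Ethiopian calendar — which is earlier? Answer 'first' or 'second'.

Converting both to JDN: 2361310 vs 2361343; the smaller is the first.

first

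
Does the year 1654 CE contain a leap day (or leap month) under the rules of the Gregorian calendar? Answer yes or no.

no

1654 is not divisible by 4, so it is a common year.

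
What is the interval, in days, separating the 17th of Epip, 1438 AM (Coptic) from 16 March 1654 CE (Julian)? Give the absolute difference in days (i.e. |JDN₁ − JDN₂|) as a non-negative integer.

First date → JDN 2350210; second date → JDN 2325256.
The interval is |2350210 − 2325256| = 24954 days.

24954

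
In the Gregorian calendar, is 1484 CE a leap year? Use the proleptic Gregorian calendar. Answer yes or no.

yes

1484 is divisible by 4 and not by 100, so it is a leap year.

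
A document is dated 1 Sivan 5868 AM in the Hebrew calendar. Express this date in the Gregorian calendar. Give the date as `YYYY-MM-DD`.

Julian Day Number of the source date = 2491122.
Converting JDN 2491122 to the Gregorian calendar gives 11 May 2108 CE.

2108-05-11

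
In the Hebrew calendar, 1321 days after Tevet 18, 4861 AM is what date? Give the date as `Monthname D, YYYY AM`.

Av 10, 4864 AM

The starting date is JDN 2123188; 2123188 + 1321 = 2124509.
JDN 2124509 corresponds to Av 10, 4864 AM.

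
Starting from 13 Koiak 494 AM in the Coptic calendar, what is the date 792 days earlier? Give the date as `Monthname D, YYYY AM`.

Counting 792 days back from JDN 2005200 reaches JDN 2004408, which is Paopi 11, 492 AM.

Paopi 11, 492 AM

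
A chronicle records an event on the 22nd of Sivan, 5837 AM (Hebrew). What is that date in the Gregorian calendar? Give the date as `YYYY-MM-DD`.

2077-06-13

Julian Day Number of the source date = 2479833.
Converting JDN 2479833 to the Gregorian calendar gives 13 June 2077 CE.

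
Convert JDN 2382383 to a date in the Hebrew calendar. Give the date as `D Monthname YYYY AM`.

23 Av 5570 AM

The Gregorian equivalent of JDN 2382383 is 23 August 1810.
In the Hebrew calendar that day is 23 Av 5570 AM.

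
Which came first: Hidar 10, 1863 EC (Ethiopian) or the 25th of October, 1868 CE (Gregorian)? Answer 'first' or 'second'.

The two dates have Julian Day Numbers 2404385 and 2403631 respectively.
Since 2403631 < 2404385, the second date comes first.

second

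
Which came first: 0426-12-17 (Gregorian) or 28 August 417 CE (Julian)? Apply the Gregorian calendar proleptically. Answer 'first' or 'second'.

second

Converting both to JDN: 1877004 vs 1873607; the smaller is the second.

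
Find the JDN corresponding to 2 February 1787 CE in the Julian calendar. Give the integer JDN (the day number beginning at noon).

In the Gregorian calendar the same day is 13 February 1787.
JDN 2400001 is 17 November 1858 CE (Gregorian), MJD 0; the target day is −26209 days from there, so JDN = 2373792.

2373792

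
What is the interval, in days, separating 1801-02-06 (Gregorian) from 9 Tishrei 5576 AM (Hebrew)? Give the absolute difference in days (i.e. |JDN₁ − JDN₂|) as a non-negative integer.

5362

JDN of the first date = 2378898.
JDN of the second date = 2384260.
|2384260 − 2378898| = 5362.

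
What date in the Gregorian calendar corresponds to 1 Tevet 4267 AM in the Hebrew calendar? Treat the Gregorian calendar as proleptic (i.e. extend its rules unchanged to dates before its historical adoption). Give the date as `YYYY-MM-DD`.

Both dates share Julian Day Number 1906211; in the Gregorian calendar that is 5 December 506 CE.

0506-12-05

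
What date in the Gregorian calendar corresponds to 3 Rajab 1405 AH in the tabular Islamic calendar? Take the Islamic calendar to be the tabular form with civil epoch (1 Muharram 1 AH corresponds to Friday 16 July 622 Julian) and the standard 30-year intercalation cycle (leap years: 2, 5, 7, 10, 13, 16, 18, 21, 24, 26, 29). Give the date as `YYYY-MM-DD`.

1985-03-25

Both dates share Julian Day Number 2446150; in the Gregorian calendar that is 25 March 1985 CE.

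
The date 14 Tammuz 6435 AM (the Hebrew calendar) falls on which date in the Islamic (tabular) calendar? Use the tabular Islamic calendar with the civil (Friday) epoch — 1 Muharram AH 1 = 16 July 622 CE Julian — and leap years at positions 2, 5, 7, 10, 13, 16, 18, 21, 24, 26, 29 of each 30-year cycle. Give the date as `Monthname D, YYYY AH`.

Dhu al-Hijjah 15, 2116 AH

Julian Day Number of the source date = 2698264.
Converting JDN 2698264 to the tabular Islamic calendar gives 15 Dhu al-Hijjah 2116 AH.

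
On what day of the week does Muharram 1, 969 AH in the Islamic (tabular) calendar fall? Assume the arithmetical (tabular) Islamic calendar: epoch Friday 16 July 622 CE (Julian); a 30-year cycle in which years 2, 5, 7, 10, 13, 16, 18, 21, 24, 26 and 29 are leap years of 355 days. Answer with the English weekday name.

Thursday

In the proleptic Gregorian calendar this is 21 September 1561 (JDN 2291467).
2291467 ≡ 3 (mod 7); counting from Monday = 0 gives Thursday.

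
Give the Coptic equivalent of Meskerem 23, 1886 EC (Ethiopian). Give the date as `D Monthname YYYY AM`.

The source date corresponds to 2 October 1893 in the Gregorian calendar (JDN 2412739).
That day falls on 23 Thout 1610 AM in the Coptic calendar.

23 Thout 1610 AM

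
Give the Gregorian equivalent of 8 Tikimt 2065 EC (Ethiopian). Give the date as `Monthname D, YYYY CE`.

October 18, 2072 CE

Both dates share Julian Day Number 2478134; in the Gregorian calendar that is 18 October 2072 CE.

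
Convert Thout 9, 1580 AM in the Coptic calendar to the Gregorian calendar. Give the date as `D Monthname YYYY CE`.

19 September 1863 CE

Both dates share Julian Day Number 2401768; in the Gregorian calendar that is 19 September 1863 CE.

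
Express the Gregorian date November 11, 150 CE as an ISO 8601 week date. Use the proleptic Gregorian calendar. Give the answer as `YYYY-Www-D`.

0150-W46-3

The weekday is Wednesday (ISO weekday 3).
That Wednesday belongs to ISO week 46 of ISO year 150.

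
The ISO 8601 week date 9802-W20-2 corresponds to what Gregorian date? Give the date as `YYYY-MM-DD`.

9802-05-18

ISO week 1 of 9802 is the week containing the first Thursday of 9802.
Week 20, day 2 (Tuesday) lands on 9802-05-18.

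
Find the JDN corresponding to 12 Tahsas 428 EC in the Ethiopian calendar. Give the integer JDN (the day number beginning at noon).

1880284

Equivalently 10 December 435 (proleptic Gregorian).
JDN 2400001 is 17 November 1858 CE (Gregorian), MJD 0; the target day is −519717 days from there, so JDN = 1880284.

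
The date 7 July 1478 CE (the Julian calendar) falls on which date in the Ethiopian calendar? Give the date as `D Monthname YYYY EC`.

13 Hamle 1470 EC

Both dates share Julian Day Number 2261085; in the Ethiopian calendar that is 13 Hamle 1470 EC.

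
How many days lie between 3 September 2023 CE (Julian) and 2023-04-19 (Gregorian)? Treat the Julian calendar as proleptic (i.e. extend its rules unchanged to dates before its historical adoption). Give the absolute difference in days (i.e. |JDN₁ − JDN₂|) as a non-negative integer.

150

JDN of the first date = 2460204.
JDN of the second date = 2460054.
|2460054 − 2460204| = 150.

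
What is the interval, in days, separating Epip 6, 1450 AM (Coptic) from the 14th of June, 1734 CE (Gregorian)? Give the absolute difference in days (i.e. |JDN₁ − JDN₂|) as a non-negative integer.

JDN of the first date = 2354582.
JDN of the second date = 2354555.
|2354555 − 2354582| = 27.

27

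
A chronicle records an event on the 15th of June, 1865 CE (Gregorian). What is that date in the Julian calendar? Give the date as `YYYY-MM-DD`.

1865-06-03

For dates in this range the Gregorian date is 12 days ahead of the Julian.
15 June 1865 Gregorian − 12 days → 3 June 1865 Julian.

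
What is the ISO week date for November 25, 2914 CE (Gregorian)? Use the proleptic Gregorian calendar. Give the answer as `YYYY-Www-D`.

2914-W47-7

The weekday is Sunday (ISO weekday 7).
That Sunday belongs to ISO week 47 of ISO year 2914.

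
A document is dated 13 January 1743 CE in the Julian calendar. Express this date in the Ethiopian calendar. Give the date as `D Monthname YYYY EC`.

18 Tir 1735 EC

The source date corresponds to 24 January 1743 in the Gregorian calendar (JDN 2357701).
That day falls on 18 Tir 1735 EC in the Ethiopian calendar.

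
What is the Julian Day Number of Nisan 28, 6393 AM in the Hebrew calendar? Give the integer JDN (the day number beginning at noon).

Equivalently 29 April 2633 (Gregorian).
JDN 2400001 is 17 November 1858 CE (Gregorian), MJD 0; the target day is +282861 days from there, so JDN = 2682862.

2682862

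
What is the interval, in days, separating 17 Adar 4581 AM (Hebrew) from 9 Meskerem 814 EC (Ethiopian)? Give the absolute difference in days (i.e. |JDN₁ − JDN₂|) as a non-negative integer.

JDN of the first date = 2020983.
JDN of the second date = 2021177.
|2021177 − 2020983| = 194.

194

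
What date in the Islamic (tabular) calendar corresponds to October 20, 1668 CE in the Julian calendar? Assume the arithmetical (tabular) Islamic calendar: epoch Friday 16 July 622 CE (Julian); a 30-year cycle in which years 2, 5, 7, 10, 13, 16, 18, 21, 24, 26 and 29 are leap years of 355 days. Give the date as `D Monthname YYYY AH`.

24 Jumada al-Awwal 1079 AH

The source date corresponds to 30 October 1668 in the Gregorian calendar (JDN 2330588).
That day falls on 24 Jumada al-Awwal 1079 AH in the tabular Islamic calendar.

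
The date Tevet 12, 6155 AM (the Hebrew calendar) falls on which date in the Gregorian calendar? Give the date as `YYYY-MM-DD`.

2395-01-05

Julian Day Number of the source date = 2595820.
Converting JDN 2595820 to the Gregorian calendar gives 5 January 2395 CE.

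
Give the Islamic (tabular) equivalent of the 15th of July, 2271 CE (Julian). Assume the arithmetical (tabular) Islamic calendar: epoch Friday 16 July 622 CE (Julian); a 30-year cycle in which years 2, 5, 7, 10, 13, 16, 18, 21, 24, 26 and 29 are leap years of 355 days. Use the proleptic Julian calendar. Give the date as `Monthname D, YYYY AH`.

Sha'ban 21, 1700 AH

Julian Day Number of the source date = 2550736.
Converting JDN 2550736 to the tabular Islamic calendar gives 21 Sha'ban 1700 AH.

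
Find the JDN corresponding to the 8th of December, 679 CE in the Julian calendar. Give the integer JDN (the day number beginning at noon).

Equivalently 11 December 679 (proleptic Gregorian).
JDN 2451545 is 1 January 2000 CE (Gregorian); the target day is −482141 days from there, so JDN = 1969404.

1969404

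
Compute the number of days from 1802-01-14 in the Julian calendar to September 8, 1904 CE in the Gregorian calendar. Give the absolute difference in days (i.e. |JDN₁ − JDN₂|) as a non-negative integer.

First date → JDN 2379252; second date → JDN 2416732.
The interval is |2379252 − 2416732| = 37480 days.

37480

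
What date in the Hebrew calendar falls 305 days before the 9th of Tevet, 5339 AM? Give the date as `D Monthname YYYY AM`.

The starting date is JDN 2297764; 2297764 − 305 = 2297459.
JDN 2297459 corresponds to 29 Shevat 5338 AM.

29 Shevat 5338 AM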